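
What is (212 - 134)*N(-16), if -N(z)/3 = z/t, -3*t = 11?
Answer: -11232/11 ≈ -1021.1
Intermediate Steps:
t = -11/3 (t = -⅓*11 = -11/3 ≈ -3.6667)
N(z) = 9*z/11 (N(z) = -3*z/(-11/3) = -3*z*(-3)/11 = -(-9)*z/11 = 9*z/11)
(212 - 134)*N(-16) = (212 - 134)*((9/11)*(-16)) = 78*(-144/11) = -11232/11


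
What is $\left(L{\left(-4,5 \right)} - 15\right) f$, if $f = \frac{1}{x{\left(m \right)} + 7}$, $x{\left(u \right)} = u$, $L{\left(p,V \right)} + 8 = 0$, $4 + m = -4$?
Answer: $23$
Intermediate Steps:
$m = -8$ ($m = -4 - 4 = -8$)
$L{\left(p,V \right)} = -8$ ($L{\left(p,V \right)} = -8 + 0 = -8$)
$f = -1$ ($f = \frac{1}{-8 + 7} = \frac{1}{-1} = -1$)
$\left(L{\left(-4,5 \right)} - 15\right) f = \left(-8 - 15\right) \left(-1\right) = \left(-23\right) \left(-1\right) = 23$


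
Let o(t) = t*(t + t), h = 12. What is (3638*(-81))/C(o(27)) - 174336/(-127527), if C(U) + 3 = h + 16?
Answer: -12525014302/1062725 ≈ -11786.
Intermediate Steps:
o(t) = 2*t**2 (o(t) = t*(2*t) = 2*t**2)
C(U) = 25 (C(U) = -3 + (12 + 16) = -3 + 28 = 25)
(3638*(-81))/C(o(27)) - 174336/(-127527) = (3638*(-81))/25 - 174336/(-127527) = -294678*1/25 - 174336*(-1/127527) = -294678/25 + 58112/42509 = -12525014302/1062725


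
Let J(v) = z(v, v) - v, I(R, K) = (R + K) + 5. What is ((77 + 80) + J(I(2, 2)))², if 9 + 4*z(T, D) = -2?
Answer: 337561/16 ≈ 21098.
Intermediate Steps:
z(T, D) = -11/4 (z(T, D) = -9/4 + (¼)*(-2) = -9/4 - ½ = -11/4)
I(R, K) = 5 + K + R (I(R, K) = (K + R) + 5 = 5 + K + R)
J(v) = -11/4 - v
((77 + 80) + J(I(2, 2)))² = ((77 + 80) + (-11/4 - (5 + 2 + 2)))² = (157 + (-11/4 - 1*9))² = (157 + (-11/4 - 9))² = (157 - 47/4)² = (581/4)² = 337561/16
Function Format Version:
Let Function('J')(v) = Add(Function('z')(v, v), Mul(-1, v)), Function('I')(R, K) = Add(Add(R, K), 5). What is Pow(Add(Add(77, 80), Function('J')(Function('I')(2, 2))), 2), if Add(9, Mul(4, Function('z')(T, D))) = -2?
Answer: Rational(337561, 16) ≈ 21098.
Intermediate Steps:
Function('z')(T, D) = Rational(-11, 4) (Function('z')(T, D) = Add(Rational(-9, 4), Mul(Rational(1, 4), -2)) = Add(Rational(-9, 4), Rational(-1, 2)) = Rational(-11, 4))
Function('I')(R, K) = Add(5, K, R) (Function('I')(R, K) = Add(Add(K, R), 5) = Add(5, K, R))
Function('J')(v) = Add(Rational(-11, 4), Mul(-1, v))
Pow(Add(Add(77, 80), Function('J')(Function('I')(2, 2))), 2) = Pow(Add(Add(77, 80), Add(Rational(-11, 4), Mul(-1, Add(5, 2, 2)))), 2) = Pow(Add(157, Add(Rational(-11, 4), Mul(-1, 9))), 2) = Pow(Add(157, Add(Rational(-11, 4), -9)), 2) = Pow(Add(157, Rational(-47, 4)), 2) = Pow(Rational(581, 4), 2) = Rational(337561, 16)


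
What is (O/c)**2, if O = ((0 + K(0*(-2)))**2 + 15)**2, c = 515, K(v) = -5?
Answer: 102400/10609 ≈ 9.6522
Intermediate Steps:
O = 1600 (O = ((0 - 5)**2 + 15)**2 = ((-5)**2 + 15)**2 = (25 + 15)**2 = 40**2 = 1600)
(O/c)**2 = (1600/515)**2 = (1600*(1/515))**2 = (320/103)**2 = 102400/10609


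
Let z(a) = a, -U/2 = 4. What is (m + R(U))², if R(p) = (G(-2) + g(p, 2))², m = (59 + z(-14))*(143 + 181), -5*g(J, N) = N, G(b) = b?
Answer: 132965246736/625 ≈ 2.1274e+8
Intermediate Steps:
U = -8 (U = -2*4 = -8)
g(J, N) = -N/5
m = 14580 (m = (59 - 14)*(143 + 181) = 45*324 = 14580)
R(p) = 144/25 (R(p) = (-2 - ⅕*2)² = (-2 - ⅖)² = (-12/5)² = 144/25)
(m + R(U))² = (14580 + 144/25)² = (364644/25)² = 132965246736/625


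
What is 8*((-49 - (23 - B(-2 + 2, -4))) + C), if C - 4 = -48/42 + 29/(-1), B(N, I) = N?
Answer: -5496/7 ≈ -785.14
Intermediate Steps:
C = -183/7 (C = 4 + (-48/42 + 29/(-1)) = 4 + (-48*1/42 + 29*(-1)) = 4 + (-8/7 - 29) = 4 - 211/7 = -183/7 ≈ -26.143)
8*((-49 - (23 - B(-2 + 2, -4))) + C) = 8*((-49 - (23 - (-2 + 2))) - 183/7) = 8*((-49 - (23 - 1*0)) - 183/7) = 8*((-49 - (23 + 0)) - 183/7) = 8*((-49 - 1*23) - 183/7) = 8*((-49 - 23) - 183/7) = 8*(-72 - 183/7) = 8*(-687/7) = -5496/7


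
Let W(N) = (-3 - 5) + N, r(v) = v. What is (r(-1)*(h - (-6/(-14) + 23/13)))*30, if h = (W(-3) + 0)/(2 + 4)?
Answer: 11005/91 ≈ 120.93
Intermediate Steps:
W(N) = -8 + N
h = -11/6 (h = ((-8 - 3) + 0)/(2 + 4) = (-11 + 0)/6 = -11*⅙ = -11/6 ≈ -1.8333)
(r(-1)*(h - (-6/(-14) + 23/13)))*30 = -(-11/6 - (-6/(-14) + 23/13))*30 = -(-11/6 - (-6*(-1/14) + 23*(1/13)))*30 = -(-11/6 - (3/7 + 23/13))*30 = -(-11/6 - 1*200/91)*30 = -(-11/6 - 200/91)*30 = -1*(-2201/546)*30 = (2201/546)*30 = 11005/91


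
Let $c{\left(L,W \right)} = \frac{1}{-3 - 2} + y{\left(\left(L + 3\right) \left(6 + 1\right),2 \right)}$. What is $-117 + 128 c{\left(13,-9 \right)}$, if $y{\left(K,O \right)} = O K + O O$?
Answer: $\frac{145207}{5} \approx 29041.0$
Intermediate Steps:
$y{\left(K,O \right)} = O^{2} + K O$ ($y{\left(K,O \right)} = K O + O^{2} = O^{2} + K O$)
$c{\left(L,W \right)} = \frac{229}{5} + 14 L$ ($c{\left(L,W \right)} = \frac{1}{-3 - 2} + 2 \left(\left(L + 3\right) \left(6 + 1\right) + 2\right) = \frac{1}{-5} + 2 \left(\left(3 + L\right) 7 + 2\right) = - \frac{1}{5} + 2 \left(\left(21 + 7 L\right) + 2\right) = - \frac{1}{5} + 2 \left(23 + 7 L\right) = - \frac{1}{5} + \left(46 + 14 L\right) = \frac{229}{5} + 14 L$)
$-117 + 128 c{\left(13,-9 \right)} = -117 + 128 \left(\frac{229}{5} + 14 \cdot 13\right) = -117 + 128 \left(\frac{229}{5} + 182\right) = -117 + 128 \cdot \frac{1139}{5} = -117 + \frac{145792}{5} = \frac{145207}{5}$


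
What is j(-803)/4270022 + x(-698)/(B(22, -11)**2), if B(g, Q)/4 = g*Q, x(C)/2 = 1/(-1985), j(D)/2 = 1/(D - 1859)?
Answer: -2484371/1985552373159520 ≈ -1.2512e-9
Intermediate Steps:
j(D) = 2/(-1859 + D) (j(D) = 2/(D - 1859) = 2/(-1859 + D))
x(C) = -2/1985 (x(C) = 2/(-1985) = 2*(-1/1985) = -2/1985)
B(g, Q) = 4*Q*g (B(g, Q) = 4*(g*Q) = 4*(Q*g) = 4*Q*g)
j(-803)/4270022 + x(-698)/(B(22, -11)**2) = (2/(-1859 - 803))/4270022 - 2/(1985*((4*(-11)*22)**2)) = (2/(-2662))*(1/4270022) - 2/(1985*((-968)**2)) = (2*(-1/2662))*(1/4270022) - 2/1985/937024 = -1/1331*1/4270022 - 2/1985*1/937024 = -1/5683399282 - 1/929996320 = -2484371/1985552373159520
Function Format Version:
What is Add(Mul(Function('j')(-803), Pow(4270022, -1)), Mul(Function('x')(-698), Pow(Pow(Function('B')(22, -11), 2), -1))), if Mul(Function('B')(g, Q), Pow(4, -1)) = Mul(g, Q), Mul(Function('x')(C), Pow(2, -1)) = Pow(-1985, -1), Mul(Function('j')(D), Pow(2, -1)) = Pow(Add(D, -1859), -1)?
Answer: Rational(-2484371, 1985552373159520) ≈ -1.2512e-9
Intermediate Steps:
Function('j')(D) = Mul(2, Pow(Add(-1859, D), -1)) (Function('j')(D) = Mul(2, Pow(Add(D, -1859), -1)) = Mul(2, Pow(Add(-1859, D), -1)))
Function('x')(C) = Rational(-2, 1985) (Function('x')(C) = Mul(2, Pow(-1985, -1)) = Mul(2, Rational(-1, 1985)) = Rational(-2, 1985))
Function('B')(g, Q) = Mul(4, Q, g) (Function('B')(g, Q) = Mul(4, Mul(g, Q)) = Mul(4, Mul(Q, g)) = Mul(4, Q, g))
Add(Mul(Function('j')(-803), Pow(4270022, -1)), Mul(Function('x')(-698), Pow(Pow(Function('B')(22, -11), 2), -1))) = Add(Mul(Mul(2, Pow(Add(-1859, -803), -1)), Pow(4270022, -1)), Mul(Rational(-2, 1985), Pow(Pow(Mul(4, -11, 22), 2), -1))) = Add(Mul(Mul(2, Pow(-2662, -1)), Rational(1, 4270022)), Mul(Rational(-2, 1985), Pow(Pow(-968, 2), -1))) = Add(Mul(Mul(2, Rational(-1, 2662)), Rational(1, 4270022)), Mul(Rational(-2, 1985), Pow(937024, -1))) = Add(Mul(Rational(-1, 1331), Rational(1, 4270022)), Mul(Rational(-2, 1985), Rational(1, 937024))) = Add(Rational(-1, 5683399282), Rational(-1, 929996320)) = Rational(-2484371, 1985552373159520)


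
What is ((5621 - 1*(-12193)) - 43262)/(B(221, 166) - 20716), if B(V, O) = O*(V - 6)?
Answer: -12724/7487 ≈ -1.6995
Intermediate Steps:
B(V, O) = O*(-6 + V)
((5621 - 1*(-12193)) - 43262)/(B(221, 166) - 20716) = ((5621 - 1*(-12193)) - 43262)/(166*(-6 + 221) - 20716) = ((5621 + 12193) - 43262)/(166*215 - 20716) = (17814 - 43262)/(35690 - 20716) = -25448/14974 = -25448*1/14974 = -12724/7487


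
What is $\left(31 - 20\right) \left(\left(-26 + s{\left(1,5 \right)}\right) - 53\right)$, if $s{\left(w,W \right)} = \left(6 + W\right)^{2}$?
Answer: $462$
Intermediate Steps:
$\left(31 - 20\right) \left(\left(-26 + s{\left(1,5 \right)}\right) - 53\right) = \left(31 - 20\right) \left(\left(-26 + \left(6 + 5\right)^{2}\right) - 53\right) = 11 \left(\left(-26 + 11^{2}\right) - 53\right) = 11 \left(\left(-26 + 121\right) - 53\right) = 11 \left(95 - 53\right) = 11 \cdot 42 = 462$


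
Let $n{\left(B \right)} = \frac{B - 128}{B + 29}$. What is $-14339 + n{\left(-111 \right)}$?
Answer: $- \frac{1175559}{82} \approx -14336.0$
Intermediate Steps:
$n{\left(B \right)} = \frac{-128 + B}{29 + B}$
$-14339 + n{\left(-111 \right)} = -14339 + \frac{-128 - 111}{29 - 111} = -14339 + \frac{1}{-82} \left(-239\right) = -14339 - - \frac{239}{82} = -14339 + \frac{239}{82} = - \frac{1175559}{82}$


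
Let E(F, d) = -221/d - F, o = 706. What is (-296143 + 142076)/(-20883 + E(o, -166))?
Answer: 25575122/3583553 ≈ 7.1368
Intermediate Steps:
E(F, d) = -F - 221/d
(-296143 + 142076)/(-20883 + E(o, -166)) = (-296143 + 142076)/(-20883 + (-1*706 - 221/(-166))) = -154067/(-20883 + (-706 - 221*(-1/166))) = -154067/(-20883 + (-706 + 221/166)) = -154067/(-20883 - 116975/166) = -154067/(-3583553/166) = -154067*(-166/3583553) = 25575122/3583553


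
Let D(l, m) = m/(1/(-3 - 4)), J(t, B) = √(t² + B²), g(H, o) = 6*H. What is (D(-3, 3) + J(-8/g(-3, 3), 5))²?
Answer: (189 - √2041)²/81 ≈ 255.37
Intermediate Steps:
J(t, B) = √(B² + t²)
D(l, m) = -7*m (D(l, m) = m/(1/(-7)) = m/(-⅐) = m*(-7) = -7*m)
(D(-3, 3) + J(-8/g(-3, 3), 5))² = (-7*3 + √(5² + (-8/(6*(-3)))²))² = (-21 + √(25 + (-8/(-18))²))² = (-21 + √(25 + (-8*(-1/18))²))² = (-21 + √(25 + (4/9)²))² = (-21 + √(25 + 16/81))² = (-21 + √(2041/81))² = (-21 + √2041/9)²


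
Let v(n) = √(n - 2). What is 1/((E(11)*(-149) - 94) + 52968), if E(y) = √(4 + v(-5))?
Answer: 1/(52874 - 149*√(4 + I*√7)) ≈ 1.9025e-5 + 3.402e-8*I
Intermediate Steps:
v(n) = √(-2 + n)
E(y) = √(4 + I*√7) (E(y) = √(4 + √(-2 - 5)) = √(4 + √(-7)) = √(4 + I*√7))
1/((E(11)*(-149) - 94) + 52968) = 1/((√(4 + I*√7)*(-149) - 94) + 52968) = 1/((-149*√(4 + I*√7) - 94) + 52968) = 1/((-94 - 149*√(4 + I*√7)) + 52968) = 1/(52874 - 149*√(4 + I*√7))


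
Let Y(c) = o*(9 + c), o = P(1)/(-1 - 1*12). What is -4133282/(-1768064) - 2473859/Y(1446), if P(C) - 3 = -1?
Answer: 14218315339327/1286266560 ≈ 11054.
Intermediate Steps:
P(C) = 2 (P(C) = 3 - 1 = 2)
o = -2/13 (o = 2/(-1 - 1*12) = 2/(-1 - 12) = 2/(-13) = 2*(-1/13) = -2/13 ≈ -0.15385)
Y(c) = -18/13 - 2*c/13 (Y(c) = -2*(9 + c)/13 = -18/13 - 2*c/13)
-4133282/(-1768064) - 2473859/Y(1446) = -4133282/(-1768064) - 2473859/(-18/13 - 2/13*1446) = -4133282*(-1/1768064) - 2473859/(-18/13 - 2892/13) = 2066641/884032 - 2473859/(-2910/13) = 2066641/884032 - 2473859*(-13/2910) = 2066641/884032 + 32160167/2910 = 14218315339327/1286266560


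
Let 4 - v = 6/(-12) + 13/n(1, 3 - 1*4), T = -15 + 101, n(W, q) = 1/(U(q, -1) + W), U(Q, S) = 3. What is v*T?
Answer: -4085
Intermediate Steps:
n(W, q) = 1/(3 + W)
T = 86
v = -95/2 (v = 4 - (6/(-12) + 13/(1/(3 + 1))) = 4 - (6*(-1/12) + 13/(1/4)) = 4 - (-½ + 13/(¼)) = 4 - (-½ + 13*4) = 4 - (-½ + 52) = 4 - 1*103/2 = 4 - 103/2 = -95/2 ≈ -47.500)
v*T = -95/2*86 = -4085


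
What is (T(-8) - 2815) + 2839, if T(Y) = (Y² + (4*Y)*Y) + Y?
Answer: 336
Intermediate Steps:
T(Y) = Y + 5*Y² (T(Y) = (Y² + 4*Y²) + Y = 5*Y² + Y = Y + 5*Y²)
(T(-8) - 2815) + 2839 = (-8*(1 + 5*(-8)) - 2815) + 2839 = (-8*(1 - 40) - 2815) + 2839 = (-8*(-39) - 2815) + 2839 = (312 - 2815) + 2839 = -2503 + 2839 = 336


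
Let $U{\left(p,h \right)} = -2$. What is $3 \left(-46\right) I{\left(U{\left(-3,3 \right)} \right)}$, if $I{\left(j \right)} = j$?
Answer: $276$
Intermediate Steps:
$3 \left(-46\right) I{\left(U{\left(-3,3 \right)} \right)} = 3 \left(-46\right) \left(-2\right) = \left(-138\right) \left(-2\right) = 276$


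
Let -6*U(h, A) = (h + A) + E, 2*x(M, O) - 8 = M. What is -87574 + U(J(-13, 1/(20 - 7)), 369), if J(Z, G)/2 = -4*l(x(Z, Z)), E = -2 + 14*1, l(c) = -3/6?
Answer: -525829/6 ≈ -87638.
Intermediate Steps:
x(M, O) = 4 + M/2
l(c) = -½ (l(c) = -3*⅙ = -½)
E = 12 (E = -2 + 14 = 12)
J(Z, G) = 4 (J(Z, G) = 2*(-4*(-½)) = 2*2 = 4)
U(h, A) = -2 - A/6 - h/6 (U(h, A) = -((h + A) + 12)/6 = -((A + h) + 12)/6 = -(12 + A + h)/6 = -2 - A/6 - h/6)
-87574 + U(J(-13, 1/(20 - 7)), 369) = -87574 + (-2 - ⅙*369 - ⅙*4) = -87574 + (-2 - 123/2 - ⅔) = -87574 - 385/6 = -525829/6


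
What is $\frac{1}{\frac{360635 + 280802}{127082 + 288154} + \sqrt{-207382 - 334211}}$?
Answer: $\frac{266347734132}{93382383267828697} - \frac{517262807088 i \sqrt{60177}}{93382383267828697} \approx 2.8522 \cdot 10^{-6} - 0.0013588 i$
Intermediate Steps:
$\frac{1}{\frac{360635 + 280802}{127082 + 288154} + \sqrt{-207382 - 334211}} = \frac{1}{\frac{641437}{415236} + \sqrt{-541593}} = \frac{1}{641437 \cdot \frac{1}{415236} + 3 i \sqrt{60177}} = \frac{1}{\frac{641437}{415236} + 3 i \sqrt{60177}}$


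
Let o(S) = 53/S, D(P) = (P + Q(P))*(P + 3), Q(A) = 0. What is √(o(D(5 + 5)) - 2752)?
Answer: I*√46501910/130 ≈ 52.456*I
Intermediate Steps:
D(P) = P*(3 + P) (D(P) = (P + 0)*(P + 3) = P*(3 + P))
√(o(D(5 + 5)) - 2752) = √(53/(((5 + 5)*(3 + (5 + 5)))) - 2752) = √(53/((10*(3 + 10))) - 2752) = √(53/((10*13)) - 2752) = √(53/130 - 2752) = √(-357707/130) = I*√46501910/130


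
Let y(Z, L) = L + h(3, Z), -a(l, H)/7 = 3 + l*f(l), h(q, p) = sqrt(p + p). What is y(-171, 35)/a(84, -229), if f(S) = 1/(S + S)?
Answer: -10/7 - 6*I*sqrt(38)/49 ≈ -1.4286 - 0.75483*I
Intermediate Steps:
h(q, p) = sqrt(2)*sqrt(p) (h(q, p) = sqrt(2*p) = sqrt(2)*sqrt(p))
f(S) = 1/(2*S)
a(l, H) = -49/2 (a(l, H) = -7*(3 + l*(1/(2*l))) = -7*(3 + 1/2) = -7*7/2 = -49/2)
y(Z, L) = L + sqrt(2)*sqrt(Z)
y(-171, 35)/a(84, -229) = (35 + sqrt(2)*sqrt(-171))/(-49/2) = (35 + sqrt(2)*(3*I*sqrt(19)))*(-2/49) = (35 + 3*I*sqrt(38))*(-2/49) = -10/7 - 6*I*sqrt(38)/49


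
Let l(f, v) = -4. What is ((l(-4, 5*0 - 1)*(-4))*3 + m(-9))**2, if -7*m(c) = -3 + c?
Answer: 121104/49 ≈ 2471.5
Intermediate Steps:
m(c) = 3/7 - c/7 (m(c) = -(-3 + c)/7 = 3/7 - c/7)
((l(-4, 5*0 - 1)*(-4))*3 + m(-9))**2 = (-4*(-4)*3 + (3/7 - 1/7*(-9)))**2 = (16*3 + (3/7 + 9/7))**2 = (48 + 12/7)**2 = (348/7)**2 = 121104/49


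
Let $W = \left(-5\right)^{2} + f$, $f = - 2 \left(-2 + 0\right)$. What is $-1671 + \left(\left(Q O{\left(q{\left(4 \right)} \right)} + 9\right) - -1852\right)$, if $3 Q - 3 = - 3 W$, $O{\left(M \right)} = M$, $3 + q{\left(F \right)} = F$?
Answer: $162$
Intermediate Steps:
$q{\left(F \right)} = -3 + F$
$f = 4$ ($f = \left(-2\right) \left(-2\right) = 4$)
$W = 29$ ($W = \left(-5\right)^{2} + 4 = 25 + 4 = 29$)
$Q = -28$ ($Q = 1 + \frac{\left(-3\right) 29}{3} = 1 + \frac{1}{3} \left(-87\right) = 1 - 29 = -28$)
$-1671 + \left(\left(Q O{\left(q{\left(4 \right)} \right)} + 9\right) - -1852\right) = -1671 + \left(\left(- 28 \left(-3 + 4\right) + 9\right) - -1852\right) = -1671 + \left(\left(\left(-28\right) 1 + 9\right) + 1852\right) = -1671 + \left(\left(-28 + 9\right) + 1852\right) = -1671 + \left(-19 + 1852\right) = -1671 + 1833 = 162$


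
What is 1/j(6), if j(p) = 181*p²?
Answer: 1/6516 ≈ 0.00015347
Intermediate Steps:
1/j(6) = 1/(181*6²) = 1/(181*36) = 1/6516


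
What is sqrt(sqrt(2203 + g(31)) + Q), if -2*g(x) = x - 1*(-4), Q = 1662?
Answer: sqrt(6648 + 2*sqrt(8742))/2 ≈ 41.337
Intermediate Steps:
g(x) = -2 - x/2 (g(x) = -(x - 1*(-4))/2 = -(x + 4)/2 = -(4 + x)/2 = -2 - x/2)
sqrt(sqrt(2203 + g(31)) + Q) = sqrt(sqrt(2203 + (-2 - 1/2*31)) + 1662) = sqrt(sqrt(2203 + (-2 - 31/2)) + 1662) = sqrt(sqrt(2203 - 35/2) + 1662) = sqrt(sqrt(4371/2) + 1662) = sqrt(sqrt(8742)/2 + 1662) = sqrt(1662 + sqrt(8742)/2)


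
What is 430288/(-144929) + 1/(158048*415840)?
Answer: -28279680669387231/9525122336097280 ≈ -2.9690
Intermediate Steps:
430288/(-144929) + 1/(158048*415840) = 430288*(-1/144929) + (1/158048)*(1/415840) = -430288/144929 + 1/65722680320 = -28279680669387231/9525122336097280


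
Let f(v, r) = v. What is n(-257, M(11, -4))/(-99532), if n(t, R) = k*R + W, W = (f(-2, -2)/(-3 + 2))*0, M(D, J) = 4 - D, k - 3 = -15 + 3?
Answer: -63/99532 ≈ -0.00063296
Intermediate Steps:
k = -9 (k = 3 + (-15 + 3) = 3 - 12 = -9)
W = 0 (W = (-2/(-3 + 2))*0 = (-2/(-1))*0 = -1*(-2)*0 = 2*0 = 0)
n(t, R) = -9*R (n(t, R) = -9*R + 0 = -9*R)
n(-257, M(11, -4))/(-99532) = -9*(4 - 1*11)/(-99532) = -9*(4 - 11)*(-1/99532) = -9*(-7)*(-1/99532) = 63*(-1/99532) = -63/99532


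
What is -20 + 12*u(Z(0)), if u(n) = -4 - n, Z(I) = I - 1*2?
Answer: -44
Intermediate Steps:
Z(I) = -2 + I (Z(I) = I - 2 = -2 + I)
-20 + 12*u(Z(0)) = -20 + 12*(-4 - (-2 + 0)) = -20 + 12*(-4 - 1*(-2)) = -20 + 12*(-4 + 2) = -20 + 12*(-2) = -20 - 24 = -44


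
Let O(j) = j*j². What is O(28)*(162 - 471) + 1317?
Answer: -6781851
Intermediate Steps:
O(j) = j³
O(28)*(162 - 471) + 1317 = 28³*(162 - 471) + 1317 = 21952*(-309) + 1317 = -6783168 + 1317 = -6781851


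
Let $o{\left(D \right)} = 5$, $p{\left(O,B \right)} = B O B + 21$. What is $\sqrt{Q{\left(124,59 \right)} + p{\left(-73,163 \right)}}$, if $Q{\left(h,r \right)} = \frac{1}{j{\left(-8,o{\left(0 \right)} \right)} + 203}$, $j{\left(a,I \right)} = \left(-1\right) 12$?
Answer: $\frac{i \sqrt{70755483005}}{191} \approx 1392.7 i$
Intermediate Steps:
$p{\left(O,B \right)} = 21 + O B^{2}$ ($p{\left(O,B \right)} = O B^{2} + 21 = 21 + O B^{2}$)
$j{\left(a,I \right)} = -12$
$Q{\left(h,r \right)} = \frac{1}{191}$ ($Q{\left(h,r \right)} = \frac{1}{-12 + 203} = \frac{1}{191}$)
$\sqrt{Q{\left(124,59 \right)} + p{\left(-73,163 \right)}} = \sqrt{\frac{1}{191} + \left(21 - 73 \cdot 163^{2}\right)} = \sqrt{\frac{1}{191} + \left(21 - 1939537\right)} = \sqrt{\frac{1}{191} - 1939516} = \sqrt{- \frac{370447555}{191}} = \frac{i \sqrt{70755483005}}{191}$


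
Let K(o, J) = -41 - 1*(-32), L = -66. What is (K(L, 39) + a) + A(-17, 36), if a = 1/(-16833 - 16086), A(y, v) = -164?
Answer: -5694988/32919 ≈ -173.00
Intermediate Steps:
K(o, J) = -9 (K(o, J) = -41 + 32 = -9)
a = -1/32919 (a = 1/(-32919) = -1/32919 ≈ -3.0378e-5)
(K(L, 39) + a) + A(-17, 36) = (-9 - 1/32919) - 164 = -296272/32919 - 164 = -5694988/32919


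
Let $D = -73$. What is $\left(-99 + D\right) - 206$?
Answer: $-378$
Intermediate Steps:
$\left(-99 + D\right) - 206 = \left(-99 - 73\right) - 206 = -172 - 206 = -378$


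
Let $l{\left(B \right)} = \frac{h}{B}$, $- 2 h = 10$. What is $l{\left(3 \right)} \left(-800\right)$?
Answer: $\frac{4000}{3} \approx 1333.3$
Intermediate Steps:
$h = -5$ ($h = \left(- \frac{1}{2}\right) 10 = -5$)
$l{\left(B \right)} = - \frac{5}{B}$
$l{\left(3 \right)} \left(-800\right) = - \frac{5}{3} \left(-800\right) = \left(-5\right) \frac{1}{3} \left(-800\right) = \left(- \frac{5}{3}\right) \left(-800\right) = \frac{4000}{3}$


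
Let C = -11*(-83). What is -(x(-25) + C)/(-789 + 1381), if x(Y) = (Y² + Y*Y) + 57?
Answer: -15/4 ≈ -3.7500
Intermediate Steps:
C = 913
x(Y) = 57 + 2*Y² (x(Y) = (Y² + Y²) + 57 = 2*Y² + 57 = 57 + 2*Y²)
-(x(-25) + C)/(-789 + 1381) = -((57 + 2*(-25)²) + 913)/(-789 + 1381) = -((57 + 2*625) + 913)/592 = -((57 + 1250) + 913)/592 = -(1307 + 913)/592 = -2220/592 = -1*15/4 = -15/4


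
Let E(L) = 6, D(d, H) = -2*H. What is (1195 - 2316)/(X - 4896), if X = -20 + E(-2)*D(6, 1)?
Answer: 1121/4928 ≈ 0.22748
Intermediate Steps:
X = -32 (X = -20 + 6*(-2*1) = -20 + 6*(-2) = -20 - 12 = -32)
(1195 - 2316)/(X - 4896) = (1195 - 2316)/(-32 - 4896) = -1121/(-4928) = -1121*(-1/4928) = 1121/4928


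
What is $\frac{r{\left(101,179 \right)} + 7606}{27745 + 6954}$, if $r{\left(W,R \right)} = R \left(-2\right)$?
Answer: $\frac{7248}{34699} \approx 0.20888$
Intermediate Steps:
$r{\left(W,R \right)} = - 2 R$
$\frac{r{\left(101,179 \right)} + 7606}{27745 + 6954} = \frac{\left(-2\right) 179 + 7606}{27745 + 6954} = \frac{-358 + 7606}{34699} = 7248 \cdot \frac{1}{34699} = \frac{7248}{34699}$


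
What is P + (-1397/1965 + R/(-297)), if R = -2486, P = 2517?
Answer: 44648602/17685 ≈ 2524.7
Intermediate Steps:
P + (-1397/1965 + R/(-297)) = 2517 + (-1397/1965 - 2486/(-297)) = 2517 + (-1397*1/1965 - 2486*(-1/297)) = 2517 + (-1397/1965 + 226/27) = 2517 + 135457/17685 = 44648602/17685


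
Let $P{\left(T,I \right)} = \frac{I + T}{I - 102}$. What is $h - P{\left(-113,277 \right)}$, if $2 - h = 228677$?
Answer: $- \frac{40018289}{175} \approx -2.2868 \cdot 10^{5}$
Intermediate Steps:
$P{\left(T,I \right)} = \frac{I + T}{-102 + I}$
$h = -228675$ ($h = 2 - 228677 = -228675$)
$h - P{\left(-113,277 \right)} = -228675 - \frac{277 - 113}{-102 + 277} = -228675 - \frac{1}{175} \cdot 164 = -228675 - \frac{164}{175} = - \frac{40018289}{175}$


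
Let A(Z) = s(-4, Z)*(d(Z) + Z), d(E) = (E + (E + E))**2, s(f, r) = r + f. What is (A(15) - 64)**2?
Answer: 500685376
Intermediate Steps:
s(f, r) = f + r
d(E) = 9*E**2 (d(E) = (E + 2*E)**2 = (3*E)**2 = 9*E**2)
A(Z) = (-4 + Z)*(Z + 9*Z**2) (A(Z) = (-4 + Z)*(9*Z**2 + Z) = (-4 + Z)*(Z + 9*Z**2))
(A(15) - 64)**2 = (15*(1 + 9*15)*(-4 + 15) - 64)**2 = (15*(1 + 135)*11 - 64)**2 = (15*136*11 - 64)**2 = (22440 - 64)**2 = 22376**2 = 500685376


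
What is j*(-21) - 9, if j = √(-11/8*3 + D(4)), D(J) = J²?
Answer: -9 - 21*√190/4 ≈ -81.366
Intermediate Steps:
j = √190/4 (j = √(-11/8*3 + 4²) = √(-11*⅛*3 + 16) = √(-11/8*3 + 16) = √(-33/8 + 16) = √(95/8) = √190/4 ≈ 3.4460)
j*(-21) - 9 = (√190/4)*(-21) - 9 = -21*√190/4 - 9 = -9 - 21*√190/4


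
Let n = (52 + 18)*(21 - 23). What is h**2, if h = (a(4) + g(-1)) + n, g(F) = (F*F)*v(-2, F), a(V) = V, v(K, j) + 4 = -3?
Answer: 20449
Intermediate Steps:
v(K, j) = -7 (v(K, j) = -4 - 3 = -7)
n = -140 (n = 70*(-2) = -140)
g(F) = -7*F**2 (g(F) = (F*F)*(-7) = F**2*(-7) = -7*F**2)
h = -143 (h = (4 - 7*(-1)**2) - 140 = (4 - 7*1) - 140 = (4 - 7) - 140 = -3 - 140 = -143)
h**2 = (-143)**2 = 20449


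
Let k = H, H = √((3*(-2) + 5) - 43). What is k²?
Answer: -44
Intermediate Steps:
H = 2*I*√11 (H = √((-6 + 5) - 43) = √(-1 - 43) = √(-44) = 2*I*√11 ≈ 6.6332*I)
k = 2*I*√11 ≈ 6.6332*I
k² = (2*I*√11)² = -44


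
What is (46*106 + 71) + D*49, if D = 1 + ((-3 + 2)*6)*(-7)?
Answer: 7054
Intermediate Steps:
D = 43 (D = 1 - 1*6*(-7) = 1 - 6*(-7) = 1 + 42 = 43)
(46*106 + 71) + D*49 = (46*106 + 71) + 43*49 = (4876 + 71) + 2107 = 4947 + 2107 = 7054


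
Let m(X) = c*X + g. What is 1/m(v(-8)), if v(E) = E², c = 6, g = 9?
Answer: 1/393 ≈ 0.0025445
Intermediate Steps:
m(X) = 9 + 6*X (m(X) = 6*X + 9 = 9 + 6*X)
1/m(v(-8)) = 1/(9 + 6*(-8)²) = 1/(9 + 6*64) = 1/(9 + 384) = 1/393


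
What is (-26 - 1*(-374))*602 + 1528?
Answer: 211024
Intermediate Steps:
(-26 - 1*(-374))*602 + 1528 = (-26 + 374)*602 + 1528 = 348*602 + 1528 = 209496 + 1528 = 211024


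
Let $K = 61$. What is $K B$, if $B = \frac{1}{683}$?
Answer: $\frac{61}{683} \approx 0.089312$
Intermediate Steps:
$B = \frac{1}{683} \approx 0.0014641$
$K B = 61 \cdot \frac{1}{683} = \frac{61}{683}$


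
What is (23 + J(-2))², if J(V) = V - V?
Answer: 529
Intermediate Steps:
J(V) = 0
(23 + J(-2))² = (23 + 0)² = 23² = 529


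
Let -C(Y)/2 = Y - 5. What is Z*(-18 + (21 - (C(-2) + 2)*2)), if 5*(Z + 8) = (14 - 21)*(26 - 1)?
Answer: 1247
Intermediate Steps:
C(Y) = 10 - 2*Y (C(Y) = -2*(Y - 5) = -2*(-5 + Y) = 10 - 2*Y)
Z = -43 (Z = -8 + ((14 - 21)*(26 - 1))/5 = -8 + (-7*25)/5 = -8 + (1/5)*(-175) = -8 - 35 = -43)
Z*(-18 + (21 - (C(-2) + 2)*2)) = -43*(-18 + (21 - ((10 - 2*(-2)) + 2)*2)) = -43*(-18 + (21 - ((10 + 4) + 2)*2)) = -43*(-18 + (21 - (14 + 2)*2)) = -43*(-18 + (21 - 16*2)) = -43*(-18 + (21 - 1*32)) = -43*(-18 + (21 - 32)) = -43*(-18 - 11) = -43*(-29) = 1247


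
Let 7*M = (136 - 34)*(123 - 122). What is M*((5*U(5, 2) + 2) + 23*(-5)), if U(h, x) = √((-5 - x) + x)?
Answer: -11526/7 + 510*I*√5/7 ≈ -1646.6 + 162.91*I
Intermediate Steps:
U(h, x) = I*√5 (U(h, x) = √(-5) = I*√5)
M = 102/7 (M = ((136 - 34)*(123 - 122))/7 = (102*1)/7 = (⅐)*102 = 102/7 ≈ 14.571)
M*((5*U(5, 2) + 2) + 23*(-5)) = 102*((5*(I*√5) + 2) + 23*(-5))/7 = 102*((5*I*√5 + 2) - 115)/7 = 102*((2 + 5*I*√5) - 115)/7 = 102*(-113 + 5*I*√5)/7 = -11526/7 + 510*I*√5/7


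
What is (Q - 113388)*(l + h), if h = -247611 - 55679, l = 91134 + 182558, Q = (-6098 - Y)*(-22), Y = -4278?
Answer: 2170954104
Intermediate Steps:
Q = 40040 (Q = (-6098 - 1*(-4278))*(-22) = (-6098 + 4278)*(-22) = -1820*(-22) = 40040)
l = 273692
h = -303290
(Q - 113388)*(l + h) = (40040 - 113388)*(273692 - 303290) = -73348*(-29598) = 2170954104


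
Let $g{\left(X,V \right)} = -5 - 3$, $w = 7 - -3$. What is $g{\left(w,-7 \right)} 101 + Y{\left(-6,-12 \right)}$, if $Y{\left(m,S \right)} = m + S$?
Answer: $-826$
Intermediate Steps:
$w = 10$ ($w = 7 + 3 = 10$)
$Y{\left(m,S \right)} = S + m$
$g{\left(X,V \right)} = -8$ ($g{\left(X,V \right)} = -5 - 3 = -8$)
$g{\left(w,-7 \right)} 101 + Y{\left(-6,-12 \right)} = \left(-8\right) 101 - 18 = -808 - 18 = -826$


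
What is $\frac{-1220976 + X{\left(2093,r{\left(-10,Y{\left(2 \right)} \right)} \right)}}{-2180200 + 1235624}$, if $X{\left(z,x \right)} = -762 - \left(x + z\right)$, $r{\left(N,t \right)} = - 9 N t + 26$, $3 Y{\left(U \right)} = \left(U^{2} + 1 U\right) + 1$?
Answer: $\frac{1224067}{944576} \approx 1.2959$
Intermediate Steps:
$Y{\left(U \right)} = \frac{1}{3} + \frac{U}{3} + \frac{U^{2}}{3}$ ($Y{\left(U \right)} = \frac{\left(U^{2} + 1 U\right) + 1}{3} = \frac{\left(U^{2} + U\right) + 1}{3} = \frac{\left(U + U^{2}\right) + 1}{3} = \frac{1 + U + U^{2}}{3} = \frac{1}{3} + \frac{U}{3} + \frac{U^{2}}{3}$)
$r{\left(N,t \right)} = 26 - 9 N t$ ($r{\left(N,t \right)} = - 9 N t + 26 = 26 - 9 N t$)
$X{\left(z,x \right)} = -762 - x - z$ ($X{\left(z,x \right)} = -762 - \left(x + z\right) = -762 - x - z$)
$\frac{-1220976 + X{\left(2093,r{\left(-10,Y{\left(2 \right)} \right)} \right)}}{-2180200 + 1235624} = \frac{-1220976 - \left(2881 - - 90 \left(\frac{1}{3} + \frac{1}{3} \cdot 2 + \frac{2^{2}}{3}\right)\right)}{-2180200 + 1235624} = \frac{-1220976 - \left(2881 - - 90 \left(\frac{1}{3} + \frac{2}{3} + \frac{1}{3} \cdot 4\right)\right)}{-944576} = \left(-1220976 - \left(2881 - - 90 \left(\frac{1}{3} + \frac{2}{3} + \frac{4}{3}\right)\right)\right) \left(- \frac{1}{944576}\right) = \left(-1220976 - \left(2881 - \left(-90\right) \frac{7}{3}\right)\right) \left(- \frac{1}{944576}\right) = \left(-1220976 - 3091\right) \left(- \frac{1}{944576}\right) = \left(-1224067\right) \left(- \frac{1}{944576}\right) = \frac{1224067}{944576}$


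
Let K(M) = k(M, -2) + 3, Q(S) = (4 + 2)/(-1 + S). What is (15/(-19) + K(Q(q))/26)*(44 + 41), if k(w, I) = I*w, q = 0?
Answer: -8925/494 ≈ -18.067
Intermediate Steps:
Q(S) = 6/(-1 + S)
K(M) = 3 - 2*M (K(M) = -2*M + 3 = 3 - 2*M)
(15/(-19) + K(Q(q))/26)*(44 + 41) = (15/(-19) + (3 - 12/(-1 + 0))/26)*(44 + 41) = (15*(-1/19) + (3 - 12/(-1))*(1/26))*85 = (-15/19 + (3 - 12*(-1))*(1/26))*85 = (-15/19 + (3 - 2*(-6))*(1/26))*85 = (-15/19 + (3 + 12)*(1/26))*85 = (-15/19 + 15*(1/26))*85 = (-15/19 + 15/26)*85 = -105/494*85 = -8925/494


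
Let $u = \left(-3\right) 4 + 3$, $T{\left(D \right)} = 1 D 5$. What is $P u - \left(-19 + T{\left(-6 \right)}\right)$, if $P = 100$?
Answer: $-851$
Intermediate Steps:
$T{\left(D \right)} = 5 D$ ($T{\left(D \right)} = D 5 = 5 D$)
$u = -9$ ($u = -12 + 3 = -9$)
$P u - \left(-19 + T{\left(-6 \right)}\right) = 100 \left(-9\right) - \left(-19 + 5 \left(-6\right)\right) = -900 + \left(19 - -30\right) = -900 + \left(19 + 30\right) = -900 + 49 = -851$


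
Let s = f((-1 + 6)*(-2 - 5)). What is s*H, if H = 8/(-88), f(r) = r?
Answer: 35/11 ≈ 3.1818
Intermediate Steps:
s = -35 (s = (-1 + 6)*(-2 - 5) = 5*(-7) = -35)
H = -1/11 (H = 8*(-1/88) = -1/11 ≈ -0.090909)
s*H = -35*(-1/11) = 35/11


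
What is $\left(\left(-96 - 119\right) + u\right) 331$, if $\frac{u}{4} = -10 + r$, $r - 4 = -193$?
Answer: $-334641$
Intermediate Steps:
$r = -189$ ($r = 4 - 193 = -189$)
$u = -796$ ($u = 4 \left(-10 - 189\right) = 4 \left(-199\right) = -796$)
$\left(\left(-96 - 119\right) + u\right) 331 = \left(\left(-96 - 119\right) - 796\right) 331 = \left(-215 - 796\right) 331 = \left(-1011\right) 331 = -334641$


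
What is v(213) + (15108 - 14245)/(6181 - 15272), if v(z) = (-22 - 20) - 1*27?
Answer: -628142/9091 ≈ -69.095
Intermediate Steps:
v(z) = -69 (v(z) = -42 - 27 = -69)
v(213) + (15108 - 14245)/(6181 - 15272) = -69 + (15108 - 14245)/(6181 - 15272) = -69 + 863/(-9091) = -69 + 863*(-1/9091) = -69 - 863/9091 = -628142/9091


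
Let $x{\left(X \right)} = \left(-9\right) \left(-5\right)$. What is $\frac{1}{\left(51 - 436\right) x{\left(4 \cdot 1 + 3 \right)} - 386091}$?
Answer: $- \frac{1}{403416} \approx -2.4788 \cdot 10^{-6}$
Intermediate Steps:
$x{\left(X \right)} = 45$
$\frac{1}{\left(51 - 436\right) x{\left(4 \cdot 1 + 3 \right)} - 386091} = \frac{1}{\left(51 - 436\right) 45 - 386091} = \frac{1}{\left(-385\right) 45 - 386091} = \frac{1}{-17325 - 386091} = \frac{1}{-403416} = - \frac{1}{403416}$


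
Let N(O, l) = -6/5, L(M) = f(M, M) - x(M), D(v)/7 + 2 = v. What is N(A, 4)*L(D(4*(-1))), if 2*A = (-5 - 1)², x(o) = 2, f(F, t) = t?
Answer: 264/5 ≈ 52.800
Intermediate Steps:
D(v) = -14 + 7*v
A = 18 (A = (-5 - 1)²/2 = (½)*(-6)² = (½)*36 = 18)
L(M) = -2 + M (L(M) = M - 1*2 = M - 2 = -2 + M)
N(O, l) = -6/5 (N(O, l) = -6*⅕ = -6/5)
N(A, 4)*L(D(4*(-1))) = -6*(-2 + (-14 + 7*(4*(-1))))/5 = -6*(-2 + (-14 + 7*(-4)))/5 = -6*(-2 + (-14 - 28))/5 = -6*(-2 - 42)/5 = -6/5*(-44) = 264/5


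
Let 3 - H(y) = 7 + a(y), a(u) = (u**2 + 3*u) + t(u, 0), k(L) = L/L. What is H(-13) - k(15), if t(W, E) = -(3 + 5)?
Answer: -127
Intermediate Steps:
k(L) = 1
t(W, E) = -8 (t(W, E) = -1*8 = -8)
a(u) = -8 + u**2 + 3*u (a(u) = (u**2 + 3*u) - 8 = -8 + u**2 + 3*u)
H(y) = 4 - y**2 - 3*y (H(y) = 3 - (7 + (-8 + y**2 + 3*y)) = 3 - (-1 + y**2 + 3*y) = 3 + (1 - y**2 - 3*y) = 4 - y**2 - 3*y)
H(-13) - k(15) = (4 - 1*(-13)**2 - 3*(-13)) - 1*1 = (4 - 1*169 + 39) - 1 = (4 - 169 + 39) - 1 = -126 - 1 = -127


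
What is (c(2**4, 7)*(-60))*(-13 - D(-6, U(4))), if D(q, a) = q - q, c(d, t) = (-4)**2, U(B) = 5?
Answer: 12480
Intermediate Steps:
c(d, t) = 16
D(q, a) = 0
(c(2**4, 7)*(-60))*(-13 - D(-6, U(4))) = (16*(-60))*(-13 - 1*0) = -960*(-13 + 0) = -960*(-13) = 12480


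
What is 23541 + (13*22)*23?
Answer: 30119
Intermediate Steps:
23541 + (13*22)*23 = 23541 + 286*23 = 23541 + 6578 = 30119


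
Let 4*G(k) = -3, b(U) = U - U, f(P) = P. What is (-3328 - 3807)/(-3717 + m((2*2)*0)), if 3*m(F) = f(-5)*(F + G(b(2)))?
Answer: 28540/14863 ≈ 1.9202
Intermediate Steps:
b(U) = 0
G(k) = -3/4 (G(k) = (1/4)*(-3) = -3/4)
m(F) = 5/4 - 5*F/3 (m(F) = (-5*(F - 3/4))/3 = (-5*(-3/4 + F))/3 = (15/4 - 5*F)/3 = 5/4 - 5*F/3)
(-3328 - 3807)/(-3717 + m((2*2)*0)) = (-3328 - 3807)/(-3717 + (5/4 - 5*2*2*0/3)) = -7135/(-3717 + (5/4 - 20*0/3)) = -7135/(-3717 + (5/4 - 5/3*0)) = -7135/(-3717 + (5/4 + 0)) = -7135/(-3717 + 5/4) = -7135/(-14863/4) = -7135*(-4/14863) = 28540/14863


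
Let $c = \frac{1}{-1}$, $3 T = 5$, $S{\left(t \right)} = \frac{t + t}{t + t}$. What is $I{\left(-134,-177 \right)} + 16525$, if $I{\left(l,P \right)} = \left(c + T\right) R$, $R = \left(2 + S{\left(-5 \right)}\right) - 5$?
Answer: $\frac{49571}{3} \approx 16524.0$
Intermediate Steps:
$S{\left(t \right)} = 1$ ($S{\left(t \right)} = \frac{2 t}{2 t} = 2 t \frac{1}{2 t} = 1$)
$T = \frac{5}{3}$ ($T = \frac{1}{3} \cdot 5 = \frac{5}{3} \approx 1.6667$)
$c = -1$
$R = -2$ ($R = \left(2 + 1\right) - 5 = 3 - 5 = -2$)
$I{\left(l,P \right)} = - \frac{4}{3}$ ($I{\left(l,P \right)} = \left(-1 + \frac{5}{3}\right) \left(-2\right) = \frac{2}{3} \left(-2\right) = - \frac{4}{3}$)
$I{\left(-134,-177 \right)} + 16525 = - \frac{4}{3} + 16525 = \frac{49571}{3}$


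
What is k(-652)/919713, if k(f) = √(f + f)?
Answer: 2*I*√326/919713 ≈ 3.9263e-5*I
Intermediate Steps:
k(f) = √2*√f (k(f) = √(2*f) = √2*√f)
k(-652)/919713 = (√2*√(-652))/919713 = (√2*(2*I*√163))*(1/919713) = (2*I*√326)*(1/919713) = 2*I*√326/919713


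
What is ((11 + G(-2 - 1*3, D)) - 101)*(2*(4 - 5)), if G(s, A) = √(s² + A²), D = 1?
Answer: 180 - 2*√26 ≈ 169.80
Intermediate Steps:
G(s, A) = √(A² + s²)
((11 + G(-2 - 1*3, D)) - 101)*(2*(4 - 5)) = ((11 + √(1² + (-2 - 1*3)²)) - 101)*(2*(4 - 5)) = ((11 + √(1 + (-2 - 3)²)) - 101)*(2*(-1)) = ((11 + √(1 + (-5)²)) - 101)*(-2) = ((11 + √(1 + 25)) - 101)*(-2) = ((11 + √26) - 101)*(-2) = (-90 + √26)*(-2) = 180 - 2*√26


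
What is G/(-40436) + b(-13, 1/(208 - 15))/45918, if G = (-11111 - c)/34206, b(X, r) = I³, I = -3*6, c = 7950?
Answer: -448093211773/3528425384616 ≈ -0.12700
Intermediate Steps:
I = -18
b(X, r) = -5832 (b(X, r) = (-18)³ = -5832)
G = -19061/34206 (G = (-11111 - 1*7950)/34206 = (-11111 - 7950)*(1/34206) = -19061*1/34206 = -19061/34206 ≈ -0.55724)
G/(-40436) + b(-13, 1/(208 - 15))/45918 = -19061/34206/(-40436) - 5832/45918 = -19061/34206*(-1/40436) - 5832*1/45918 = 19061/1383153816 - 324/2551 = -448093211773/3528425384616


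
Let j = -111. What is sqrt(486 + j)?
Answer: 5*sqrt(15) ≈ 19.365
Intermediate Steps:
sqrt(486 + j) = sqrt(486 - 111) = sqrt(375) = 5*sqrt(15)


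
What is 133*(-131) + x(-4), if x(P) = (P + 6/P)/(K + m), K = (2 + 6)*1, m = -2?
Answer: -209087/12 ≈ -17424.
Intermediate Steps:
K = 8 (K = 8*1 = 8)
x(P) = 1/P + P/6 (x(P) = (P + 6/P)/(8 - 2) = (P + 6/P)/6 = (P + 6/P)*(⅙) = 1/P + P/6)
133*(-131) + x(-4) = 133*(-131) + (1/(-4) + (⅙)*(-4)) = -17423 + (-¼ - ⅔) = -17423 - 11/12 = -209087/12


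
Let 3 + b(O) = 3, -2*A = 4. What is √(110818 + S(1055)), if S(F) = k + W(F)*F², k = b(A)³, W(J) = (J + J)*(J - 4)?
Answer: 2*√617063870267 ≈ 1.5711e+6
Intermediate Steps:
W(J) = 2*J*(-4 + J) (W(J) = (2*J)*(-4 + J) = 2*J*(-4 + J))
A = -2 (A = -½*4 = -2)
b(O) = 0 (b(O) = -3 + 3 = 0)
k = 0 (k = 0³ = 0)
S(F) = 2*F³*(-4 + F) (S(F) = 0 + (2*F*(-4 + F))*F² = 0 + 2*F³*(-4 + F) = 2*F³*(-4 + F))
√(110818 + S(1055)) = √(110818 + 2*1055³*(-4 + 1055)) = √(110818 + 2*1174241375*1051) = √(110818 + 2468255370250) = √2468255481068 = 2*√617063870267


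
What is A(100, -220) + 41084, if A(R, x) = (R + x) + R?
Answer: 41064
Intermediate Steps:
A(R, x) = x + 2*R
A(100, -220) + 41084 = (-220 + 2*100) + 41084 = (-220 + 200) + 41084 = -20 + 41084 = 41064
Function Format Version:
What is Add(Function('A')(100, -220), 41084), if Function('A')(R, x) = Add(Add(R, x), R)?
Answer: 41064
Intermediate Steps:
Function('A')(R, x) = Add(x, Mul(2, R))
Add(Function('A')(100, -220), 41084) = Add(Add(-220, Mul(2, 100)), 41084) = Add(Add(-220, 200), 41084) = Add(-20, 41084) = 41064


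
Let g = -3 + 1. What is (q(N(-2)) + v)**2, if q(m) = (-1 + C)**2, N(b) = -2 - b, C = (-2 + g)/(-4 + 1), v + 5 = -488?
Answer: 19678096/81 ≈ 2.4294e+5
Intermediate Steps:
v = -493 (v = -5 - 488 = -493)
g = -2
C = 4/3 (C = (-2 - 2)/(-4 + 1) = -4/(-3) = -4*(-1/3) = 4/3 ≈ 1.3333)
q(m) = 1/9 (q(m) = (-1 + 4/3)**2 = (1/3)**2 = 1/9)
(q(N(-2)) + v)**2 = (1/9 - 493)**2 = (-4436/9)**2 = 19678096/81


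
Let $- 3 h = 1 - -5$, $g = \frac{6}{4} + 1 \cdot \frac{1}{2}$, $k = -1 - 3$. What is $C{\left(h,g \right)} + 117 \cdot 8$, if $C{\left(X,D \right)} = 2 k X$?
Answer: $952$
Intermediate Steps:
$k = -4$ ($k = -1 - 3 = -4$)
$g = 2$ ($g = 6 \cdot \frac{1}{4} + 1 \cdot \frac{1}{2} = \frac{3}{2} + \frac{1}{2} = 2$)
$h = -2$ ($h = - \frac{1 - -5}{3} = - \frac{1 + 5}{3} = \left(- \frac{1}{3}\right) 6 = -2$)
$C{\left(X,D \right)} = - 8 X$ ($C{\left(X,D \right)} = 2 \left(-4\right) X = - 8 X$)
$C{\left(h,g \right)} + 117 \cdot 8 = \left(-8\right) \left(-2\right) + 117 \cdot 8 = 16 + 936 = 952$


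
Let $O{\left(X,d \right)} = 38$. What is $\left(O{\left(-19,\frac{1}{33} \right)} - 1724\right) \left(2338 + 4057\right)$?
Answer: $-10781970$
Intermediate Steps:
$\left(O{\left(-19,\frac{1}{33} \right)} - 1724\right) \left(2338 + 4057\right) = \left(38 - 1724\right) \left(2338 + 4057\right) = \left(-1686\right) 6395 = -10781970$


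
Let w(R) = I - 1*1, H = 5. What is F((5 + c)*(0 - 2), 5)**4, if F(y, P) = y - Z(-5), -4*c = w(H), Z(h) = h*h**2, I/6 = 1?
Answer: 3049800625/16 ≈ 1.9061e+8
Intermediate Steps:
I = 6 (I = 6*1 = 6)
Z(h) = h**3
w(R) = 5 (w(R) = 6 - 1*1 = 6 - 1 = 5)
c = -5/4 (c = -1/4*5 = -5/4 ≈ -1.2500)
F(y, P) = 125 + y (F(y, P) = y - 1*(-5)**3 = y - 1*(-125) = y + 125 = 125 + y)
F((5 + c)*(0 - 2), 5)**4 = (125 + (5 - 5/4)*(0 - 2))**4 = (125 + (15/4)*(-2))**4 = (125 - 15/2)**4 = (235/2)**4 = 3049800625/16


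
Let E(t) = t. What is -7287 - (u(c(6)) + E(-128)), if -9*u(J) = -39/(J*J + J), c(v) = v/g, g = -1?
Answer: -644323/90 ≈ -7159.1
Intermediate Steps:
c(v) = -v (c(v) = v/(-1) = v*(-1) = -v)
u(J) = 13/(3*(J + J²)) (u(J) = -(-13)/(3*(J*J + J)) = -(-13)/(3*(J² + J)) = -(-13)/(3*(J + J²)) = 13/(3*(J + J²)))
-7287 - (u(c(6)) + E(-128)) = -7287 - (13/(3*((-1*6))*(1 - 1*6)) - 128) = -7287 - ((13/3)/(-6*(1 - 6)) - 128) = -7287 - ((13/3)*(-⅙)/(-5) - 128) = -7287 - ((13/3)*(-⅙)*(-⅕) - 128) = -7287 - (13/90 - 128) = -7287 - 1*(-11507/90) = -7287 + 11507/90 = -644323/90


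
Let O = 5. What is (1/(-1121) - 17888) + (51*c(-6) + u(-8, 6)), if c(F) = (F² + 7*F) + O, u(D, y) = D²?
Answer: -20037876/1121 ≈ -17875.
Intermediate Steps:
c(F) = 5 + F² + 7*F (c(F) = (F² + 7*F) + 5 = 5 + F² + 7*F)
(1/(-1121) - 17888) + (51*c(-6) + u(-8, 6)) = (1/(-1121) - 17888) + (51*(5 + (-6)² + 7*(-6)) + (-8)²) = (-1/1121 - 17888) + (51*(5 + 36 - 42) + 64) = -20052449/1121 + (51*(-1) + 64) = -20052449/1121 + (-51 + 64) = -20052449/1121 + 13 = -20037876/1121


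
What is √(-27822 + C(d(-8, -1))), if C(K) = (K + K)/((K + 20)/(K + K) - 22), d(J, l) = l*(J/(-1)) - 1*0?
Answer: I*√230388158/91 ≈ 166.8*I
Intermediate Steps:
d(J, l) = -J*l (d(J, l) = l*(J*(-1)) + 0 = l*(-J) + 0 = -J*l + 0 = -J*l)
C(K) = 2*K/(-22 + (20 + K)/(2*K)) (C(K) = (2*K)/((20 + K)/((2*K)) - 22) = (2*K)/((20 + K)*(1/(2*K)) - 22) = (2*K)/((20 + K)/(2*K) - 22) = (2*K)/(-22 + (20 + K)/(2*K)) = 2*K/(-22 + (20 + K)/(2*K)))
√(-27822 + C(d(-8, -1))) = √(-27822 - 4*(-1*(-8)*(-1))²/(-20 + 43*(-1*(-8)*(-1)))) = √(-27822 - 4*(-8)²/(-20 + 43*(-8))) = √(-27822 - 4*64/(-20 - 344)) = √(-27822 - 4*64/(-364)) = √(-27822 - 4*64*(-1/364)) = √(-27822 + 64/91) = √(-2531738/91) = I*√230388158/91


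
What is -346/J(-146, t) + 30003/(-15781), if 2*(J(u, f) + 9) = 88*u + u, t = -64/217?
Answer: -94869646/51335593 ≈ -1.8480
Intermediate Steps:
t = -64/217 (t = -64*1/217 = -64/217 ≈ -0.29493)
J(u, f) = -9 + 89*u/2 (J(u, f) = -9 + (88*u + u)/2 = -9 + (89*u)/2 = -9 + 89*u/2)
-346/J(-146, t) + 30003/(-15781) = -346/(-9 + (89/2)*(-146)) + 30003/(-15781) = -346/(-9 - 6497) + 30003*(-1/15781) = -346/(-6506) - 30003/15781 = -346*(-1/6506) - 30003/15781 = 173/3253 - 30003/15781 = -94869646/51335593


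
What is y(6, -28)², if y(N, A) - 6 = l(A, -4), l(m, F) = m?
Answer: 484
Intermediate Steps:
y(N, A) = 6 + A
y(6, -28)² = (6 - 28)² = (-22)² = 484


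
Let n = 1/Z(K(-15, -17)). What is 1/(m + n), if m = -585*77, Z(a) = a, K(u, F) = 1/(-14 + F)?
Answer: -1/45076 ≈ -2.2185e-5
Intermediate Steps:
m = -45045
n = -31 (n = 1/(1/(-14 - 17)) = 1/(1/(-31)) = 1/(-1/31) = -31)
1/(m + n) = 1/(-45045 - 31) = 1/(-45076) = -1/45076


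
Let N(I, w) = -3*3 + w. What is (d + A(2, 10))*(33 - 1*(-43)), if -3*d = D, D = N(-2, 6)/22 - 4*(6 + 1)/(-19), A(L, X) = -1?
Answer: -3626/33 ≈ -109.88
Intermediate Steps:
N(I, w) = -9 + w
D = 559/418 (D = (-9 + 6)/22 - 4*(6 + 1)/(-19) = -3*1/22 - 4*7*(-1/19) = -3/22 - 28*(-1/19) = -3/22 + 28/19 = 559/418 ≈ 1.3373)
d = -559/1254 (d = -⅓*559/418 = -559/1254 ≈ -0.44577)
(d + A(2, 10))*(33 - 1*(-43)) = (-559/1254 - 1)*(33 - 1*(-43)) = -1813*(33 + 43)/1254 = -1813/1254*76 = -3626/33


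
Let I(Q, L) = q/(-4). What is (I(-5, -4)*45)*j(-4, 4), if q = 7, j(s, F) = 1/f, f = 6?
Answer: -105/8 ≈ -13.125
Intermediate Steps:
j(s, F) = ⅙ (j(s, F) = 1/6 = ⅙)
I(Q, L) = -7/4 (I(Q, L) = 7/(-4) = 7*(-¼) = -7/4)
(I(-5, -4)*45)*j(-4, 4) = -7/4*45*(⅙) = -315/4*⅙ = -105/8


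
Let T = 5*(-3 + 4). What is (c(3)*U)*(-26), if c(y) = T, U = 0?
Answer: 0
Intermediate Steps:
T = 5 (T = 5*1 = 5)
c(y) = 5
(c(3)*U)*(-26) = (5*0)*(-26) = 0*(-26) = 0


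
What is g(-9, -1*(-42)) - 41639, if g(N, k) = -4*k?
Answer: -41807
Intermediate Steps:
g(-9, -1*(-42)) - 41639 = -(-4)*(-42) - 41639 = -4*42 - 41639 = -168 - 41639 = -41807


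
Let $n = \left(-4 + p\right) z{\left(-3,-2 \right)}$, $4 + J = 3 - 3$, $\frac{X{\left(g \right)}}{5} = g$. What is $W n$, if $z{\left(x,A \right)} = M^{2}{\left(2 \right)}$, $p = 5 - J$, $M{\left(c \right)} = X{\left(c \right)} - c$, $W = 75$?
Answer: $24000$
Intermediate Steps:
$X{\left(g \right)} = 5 g$
$J = -4$ ($J = -4 + \left(3 - 3\right) = -4 + 0 = -4$)
$M{\left(c \right)} = 4 c$ ($M{\left(c \right)} = 5 c - c = 4 c$)
$p = 9$ ($p = 5 - -4 = 5 + 4 = 9$)
$z{\left(x,A \right)} = 64$ ($z{\left(x,A \right)} = \left(4 \cdot 2\right)^{2} = 8^{2} = 64$)
$n = 320$ ($n = \left(-4 + 9\right) 64 = 5 \cdot 64 = 320$)
$W n = 75 \cdot 320 = 24000$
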